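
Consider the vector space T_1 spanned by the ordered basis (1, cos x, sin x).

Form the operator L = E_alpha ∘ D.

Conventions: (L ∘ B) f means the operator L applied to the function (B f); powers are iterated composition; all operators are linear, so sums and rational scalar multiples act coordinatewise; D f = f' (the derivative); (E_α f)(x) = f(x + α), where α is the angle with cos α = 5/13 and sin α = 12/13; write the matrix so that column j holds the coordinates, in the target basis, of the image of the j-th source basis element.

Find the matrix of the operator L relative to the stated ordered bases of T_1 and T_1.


image of 1: 0
image of cos x: -(12/13)cos x - (5/13)sin x
image of sin x: (5/13)cos x - (12/13)sin x
each image's coordinates form column j of the matrix

the matrix is [[0, 0, 0]; [0, -12/13, 5/13]; [0, -5/13, -12/13]] (rows listed top to bottom)


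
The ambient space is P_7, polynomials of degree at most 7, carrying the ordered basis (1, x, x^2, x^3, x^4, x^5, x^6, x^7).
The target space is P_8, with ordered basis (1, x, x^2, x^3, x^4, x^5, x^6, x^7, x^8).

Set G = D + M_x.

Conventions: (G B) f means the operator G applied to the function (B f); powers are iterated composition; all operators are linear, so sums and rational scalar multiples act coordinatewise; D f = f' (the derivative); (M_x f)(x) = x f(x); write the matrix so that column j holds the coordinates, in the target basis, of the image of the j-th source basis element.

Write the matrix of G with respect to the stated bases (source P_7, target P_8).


image of 1: x
image of x: x^2 + 1
image of x^2: x^3 + 2x
image of x^3: x^4 + 3x^2
image of x^4: x^5 + 4x^3
image of x^5: x^6 + 5x^4
image of x^6: x^7 + 6x^5
image of x^7: x^8 + 7x^6
each image's coordinates form column j of the matrix

the matrix is [[0, 1, 0, 0, 0, 0, 0, 0]; [1, 0, 2, 0, 0, 0, 0, 0]; [0, 1, 0, 3, 0, 0, 0, 0]; [0, 0, 1, 0, 4, 0, 0, 0]; [0, 0, 0, 1, 0, 5, 0, 0]; [0, 0, 0, 0, 1, 0, 6, 0]; [0, 0, 0, 0, 0, 1, 0, 7]; [0, 0, 0, 0, 0, 0, 1, 0]; [0, 0, 0, 0, 0, 0, 0, 1]] (rows listed top to bottom)


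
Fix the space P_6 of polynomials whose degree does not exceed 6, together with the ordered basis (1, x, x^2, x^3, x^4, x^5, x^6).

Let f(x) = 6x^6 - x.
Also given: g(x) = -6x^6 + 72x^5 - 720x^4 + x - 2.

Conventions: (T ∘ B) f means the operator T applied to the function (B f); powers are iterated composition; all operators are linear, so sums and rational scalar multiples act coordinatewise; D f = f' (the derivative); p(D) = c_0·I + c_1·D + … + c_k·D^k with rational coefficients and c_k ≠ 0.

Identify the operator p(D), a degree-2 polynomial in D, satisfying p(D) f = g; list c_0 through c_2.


c_0 = -1, c_1 = 2, c_2 = -4

D^0 f = 6x^6 - x
D^1 f = 36x^5 - 1
D^2 f = 180x^4
matching coefficients of g against c_0 f + c_1 Df + … from the top degree down determines the c_i
solution: c_0 = -1, c_1 = 2, c_2 = -4


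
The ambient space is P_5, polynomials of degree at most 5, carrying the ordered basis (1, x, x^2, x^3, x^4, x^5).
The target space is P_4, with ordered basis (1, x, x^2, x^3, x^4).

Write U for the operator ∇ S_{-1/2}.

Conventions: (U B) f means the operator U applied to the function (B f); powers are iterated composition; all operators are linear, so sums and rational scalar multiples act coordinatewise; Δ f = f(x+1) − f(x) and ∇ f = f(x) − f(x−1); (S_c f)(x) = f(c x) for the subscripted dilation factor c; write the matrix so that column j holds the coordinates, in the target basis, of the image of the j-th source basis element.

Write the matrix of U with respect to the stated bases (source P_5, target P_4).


the matrix is [[0, -1/2, -1/4, -1/8, -1/16, -1/32]; [0, 0, 1/2, 3/8, 1/4, 5/32]; [0, 0, 0, -3/8, -3/8, -5/16]; [0, 0, 0, 0, 1/4, 5/16]; [0, 0, 0, 0, 0, -5/32]] (rows listed top to bottom)

image of 1: 0
image of x: -1/2
image of x^2: (1/2)x - 1/4
image of x^3: -(3/8)x^2 + (3/8)x - 1/8
image of x^4: (1/4)x^3 - (3/8)x^2 + (1/4)x - 1/16
image of x^5: -(5/32)x^4 + (5/16)x^3 - (5/16)x^2 + (5/32)x - 1/32
each image's coordinates form column j of the matrix


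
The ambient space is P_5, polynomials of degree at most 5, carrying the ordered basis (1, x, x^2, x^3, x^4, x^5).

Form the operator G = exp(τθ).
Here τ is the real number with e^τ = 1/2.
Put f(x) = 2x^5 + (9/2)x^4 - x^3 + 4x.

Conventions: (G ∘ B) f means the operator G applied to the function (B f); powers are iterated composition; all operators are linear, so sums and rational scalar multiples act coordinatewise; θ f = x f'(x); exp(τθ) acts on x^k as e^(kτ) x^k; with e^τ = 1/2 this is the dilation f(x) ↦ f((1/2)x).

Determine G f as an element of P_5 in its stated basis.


the result is g(x) = (1/16)x^5 + (9/32)x^4 - (1/8)x^3 + 2x

exp(τθ) x^k = e^(kτ) x^k; with e^τ = 1/2 this sends x^k to (1/2)^k x^k
x ↦ 1/2 x
x^3 ↦ 1/8 x^3
x^4 ↦ 1/16 x^4
x^5 ↦ 1/32 x^5
applying this coordinatewise to f: exp(τθ) f = (1/16)x^5 + (9/32)x^4 - (1/8)x^3 + 2x


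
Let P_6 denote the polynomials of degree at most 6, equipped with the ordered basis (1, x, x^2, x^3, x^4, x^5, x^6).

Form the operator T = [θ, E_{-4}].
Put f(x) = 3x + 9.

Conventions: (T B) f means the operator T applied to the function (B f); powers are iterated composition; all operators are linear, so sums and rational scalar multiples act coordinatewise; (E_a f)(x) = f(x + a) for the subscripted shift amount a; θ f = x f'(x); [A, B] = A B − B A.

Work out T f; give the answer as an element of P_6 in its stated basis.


the result is g(x) = 12

E_{-4} f = 3x - 3
θ E_{-4} f = 3x
θ f = 3x
E_{-4} θ f = 3x - 12
[θ, E_{-4}] f = 12


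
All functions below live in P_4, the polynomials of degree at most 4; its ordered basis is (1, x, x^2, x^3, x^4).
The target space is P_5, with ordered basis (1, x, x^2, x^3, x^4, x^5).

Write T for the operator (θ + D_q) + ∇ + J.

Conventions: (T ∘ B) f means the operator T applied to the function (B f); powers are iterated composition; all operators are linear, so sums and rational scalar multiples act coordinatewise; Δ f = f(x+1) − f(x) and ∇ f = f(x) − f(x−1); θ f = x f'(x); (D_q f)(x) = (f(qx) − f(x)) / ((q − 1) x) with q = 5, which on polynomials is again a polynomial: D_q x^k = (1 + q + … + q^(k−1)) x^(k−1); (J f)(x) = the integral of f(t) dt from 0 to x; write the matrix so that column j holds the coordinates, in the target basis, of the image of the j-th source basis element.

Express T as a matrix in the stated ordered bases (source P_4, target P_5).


image of 1: x
image of x: (1/2)x^2 + x + 2
image of x^2: (1/3)x^3 + 2x^2 + 8x - 1
image of x^3: (1/4)x^4 + 3x^3 + 34x^2 - 3x + 1
image of x^4: (1/5)x^5 + 4x^4 + 160x^3 - 6x^2 + 4x - 1
each image's coordinates form column j of the matrix

the matrix is [[0, 2, -1, 1, -1]; [1, 1, 8, -3, 4]; [0, 1/2, 2, 34, -6]; [0, 0, 1/3, 3, 160]; [0, 0, 0, 1/4, 4]; [0, 0, 0, 0, 1/5]] (rows listed top to bottom)


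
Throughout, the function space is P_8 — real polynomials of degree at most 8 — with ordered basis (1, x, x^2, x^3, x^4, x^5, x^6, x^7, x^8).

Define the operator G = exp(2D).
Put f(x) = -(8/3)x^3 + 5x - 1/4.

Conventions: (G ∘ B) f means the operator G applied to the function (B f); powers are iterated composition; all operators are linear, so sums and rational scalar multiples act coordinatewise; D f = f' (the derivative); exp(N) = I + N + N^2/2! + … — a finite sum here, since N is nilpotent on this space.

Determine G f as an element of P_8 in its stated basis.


order-1 term: -16x^2 + 10
order-2 term: -32x
order-3 term: -64/3
the series for exp(2D) f terminates at order 3
exp(2D) f = -(8/3)x^3 - 16x^2 - 27x - 139/12

the result is g(x) = -(8/3)x^3 - 16x^2 - 27x - 139/12


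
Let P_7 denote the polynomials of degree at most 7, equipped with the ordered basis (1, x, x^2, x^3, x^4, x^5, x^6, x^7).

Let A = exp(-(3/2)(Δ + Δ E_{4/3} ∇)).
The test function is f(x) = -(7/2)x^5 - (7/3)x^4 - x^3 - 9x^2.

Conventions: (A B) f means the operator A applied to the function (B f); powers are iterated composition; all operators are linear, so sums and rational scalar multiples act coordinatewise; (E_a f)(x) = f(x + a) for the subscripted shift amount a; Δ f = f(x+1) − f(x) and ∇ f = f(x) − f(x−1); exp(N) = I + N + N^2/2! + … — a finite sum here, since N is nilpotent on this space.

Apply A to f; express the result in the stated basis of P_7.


the image equals g(x) = -(7/2)x^5 + (287/12)x^4 + (367/4)x^3 - (729/8)x^2 - (27683/32)x - 406759/576

order-1 term: (105/4)x^4 + (343/2)x^3 + 540x^2 + (3221/4)x + 16679/36
order-2 term: -(315/4)x^3 - (2961/4)x^2 - (21411/8)x - 27645/8
order-3 term: (945/8)x^2 + (8757/8)x + 44847/16
order-4 term: -(2835/32)x - 4347/8
order-5 term: 1701/64
the series for exp(-(3/2)(Δ + Δ E_{4/3} ∇)) f terminates at order 5
exp(-(3/2)(Δ + Δ E_{4/3} ∇)) f = -(7/2)x^5 + (287/12)x^4 + (367/4)x^3 - (729/8)x^2 - (27683/32)x - 406759/576


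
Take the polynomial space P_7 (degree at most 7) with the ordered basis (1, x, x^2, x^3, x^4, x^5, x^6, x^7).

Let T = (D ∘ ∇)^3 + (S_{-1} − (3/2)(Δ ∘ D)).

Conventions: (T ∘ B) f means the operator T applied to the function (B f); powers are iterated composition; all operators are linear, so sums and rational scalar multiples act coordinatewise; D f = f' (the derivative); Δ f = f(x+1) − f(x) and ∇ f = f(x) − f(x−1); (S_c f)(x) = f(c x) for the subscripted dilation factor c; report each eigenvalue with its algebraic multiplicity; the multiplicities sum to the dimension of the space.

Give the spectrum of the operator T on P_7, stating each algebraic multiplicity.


λ = -1 (multiplicity 4), λ = 1 (multiplicity 4)

image of 1: 1
image of x: -x
image of x^2: x^2 - 3
image of x^3: -x^3 - 9x - 9/2
image of x^4: x^4 - 18x^2 - 18x - 6
image of x^5: -x^5 - 30x^3 - 45x^2 - 30x - 15/2
image of x^6: x^6 - 45x^4 - 90x^3 - 90x^2 - 45x + 711
image of x^7: -x^7 - 63x^5 - (315/2)x^4 - 210x^3 - (315/2)x^2 + 4977x - 15141/2
the matrix is upper triangular; its diagonal is (1, -1, 1, -1, 1, -1, 1, -1)
for a triangular matrix the eigenvalues are the diagonal entries, with algebraic multiplicity their repetition count


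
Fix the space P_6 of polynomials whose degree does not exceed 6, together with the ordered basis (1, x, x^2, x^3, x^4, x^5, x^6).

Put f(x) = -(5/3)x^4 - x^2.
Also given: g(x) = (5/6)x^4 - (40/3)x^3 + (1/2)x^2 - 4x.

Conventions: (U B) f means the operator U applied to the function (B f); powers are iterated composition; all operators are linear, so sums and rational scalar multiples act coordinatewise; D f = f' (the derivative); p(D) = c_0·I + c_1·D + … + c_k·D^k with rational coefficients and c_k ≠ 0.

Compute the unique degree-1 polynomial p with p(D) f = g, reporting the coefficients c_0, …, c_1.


D^0 f = -(5/3)x^4 - x^2
D^1 f = -(20/3)x^3 - 2x
matching coefficients of g against c_0 f + c_1 Df + … from the top degree down determines the c_i
solution: c_0 = -1/2, c_1 = 2

p(D) = -(1/2)·I + 2·D, i.e. c_0 = -1/2, c_1 = 2


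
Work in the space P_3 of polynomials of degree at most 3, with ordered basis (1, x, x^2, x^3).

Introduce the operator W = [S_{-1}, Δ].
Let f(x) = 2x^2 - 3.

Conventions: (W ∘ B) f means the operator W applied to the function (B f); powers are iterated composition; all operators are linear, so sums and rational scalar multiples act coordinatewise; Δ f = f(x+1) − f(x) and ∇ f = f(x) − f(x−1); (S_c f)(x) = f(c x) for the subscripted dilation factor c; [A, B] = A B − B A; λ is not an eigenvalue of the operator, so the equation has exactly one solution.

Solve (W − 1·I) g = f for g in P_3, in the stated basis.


write g with unknown coordinates in the stated basis and equate coefficients in (W − 1·I) g = f
solving from the highest basis element down gives g = -2x^2 + 8x + 19
check: W g = 8x + 16
so W g − 1·g = 2x^2 - 3 = f ✓

the image equals g(x) = -2x^2 + 8x + 19


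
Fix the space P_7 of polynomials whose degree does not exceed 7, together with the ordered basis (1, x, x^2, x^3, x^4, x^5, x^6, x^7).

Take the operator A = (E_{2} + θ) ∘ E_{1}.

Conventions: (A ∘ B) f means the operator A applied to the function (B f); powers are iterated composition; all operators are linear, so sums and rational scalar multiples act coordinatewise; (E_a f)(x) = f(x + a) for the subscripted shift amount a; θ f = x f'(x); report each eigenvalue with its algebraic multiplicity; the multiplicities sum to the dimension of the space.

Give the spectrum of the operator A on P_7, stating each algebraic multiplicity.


image of 1: 1
image of x: 2x + 3
image of x^2: 3x^2 + 8x + 9
image of x^3: 4x^3 + 15x^2 + 30x + 27
image of x^4: 5x^4 + 24x^3 + 66x^2 + 112x + 81
image of x^5: 6x^5 + 35x^4 + 120x^3 + 290x^2 + 410x + 243
image of x^6: 7x^6 + 48x^5 + 195x^4 + 600x^3 + 1245x^2 + 1464x + 729
image of x^7: 8x^7 + 63x^6 + 294x^5 + 1085x^4 + 2940x^3 + 5145x^2 + 5110x + 2187
the matrix is upper triangular; its diagonal is (1, 2, 3, 4, 5, 6, 7, 8)
for a triangular matrix the eigenvalues are the diagonal entries, with algebraic multiplicity their repetition count

λ = 1 (multiplicity 1), λ = 2 (multiplicity 1), λ = 3 (multiplicity 1), λ = 4 (multiplicity 1), λ = 5 (multiplicity 1), λ = 6 (multiplicity 1), λ = 7 (multiplicity 1), λ = 8 (multiplicity 1)


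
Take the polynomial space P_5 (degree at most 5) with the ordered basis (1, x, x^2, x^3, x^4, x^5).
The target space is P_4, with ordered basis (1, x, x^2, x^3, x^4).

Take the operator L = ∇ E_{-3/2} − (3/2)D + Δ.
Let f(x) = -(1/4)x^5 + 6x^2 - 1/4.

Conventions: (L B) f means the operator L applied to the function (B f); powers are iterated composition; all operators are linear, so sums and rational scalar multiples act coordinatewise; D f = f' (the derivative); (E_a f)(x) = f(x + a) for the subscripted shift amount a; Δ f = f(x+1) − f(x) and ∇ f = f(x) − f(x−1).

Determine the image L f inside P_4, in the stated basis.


E_{-3/2} f = -(1/4)x^5 + (15/8)x^4 - (45/8)x^3 + (231/16)x^2 - (1557/64)x + 1939/128
∇ E_{-3/2} f = -(5/4)x^4 + 10x^3 - (245/8)x^2 + (109/2)x - 2977/64
D f = -(5/4)x^4 + 12x
(-(3/2)D) f = (15/8)x^4 - 18x
Δ f = -(5/4)x^4 - (5/2)x^3 - (5/2)x^2 + (43/4)x + 23/4
(∇ E_{-3/2} − (3/2)D + Δ) f = -(5/8)x^4 + (15/2)x^3 - (265/8)x^2 + (189/4)x - 2609/64

the result is g(x) = -(5/8)x^4 + (15/2)x^3 - (265/8)x^2 + (189/4)x - 2609/64


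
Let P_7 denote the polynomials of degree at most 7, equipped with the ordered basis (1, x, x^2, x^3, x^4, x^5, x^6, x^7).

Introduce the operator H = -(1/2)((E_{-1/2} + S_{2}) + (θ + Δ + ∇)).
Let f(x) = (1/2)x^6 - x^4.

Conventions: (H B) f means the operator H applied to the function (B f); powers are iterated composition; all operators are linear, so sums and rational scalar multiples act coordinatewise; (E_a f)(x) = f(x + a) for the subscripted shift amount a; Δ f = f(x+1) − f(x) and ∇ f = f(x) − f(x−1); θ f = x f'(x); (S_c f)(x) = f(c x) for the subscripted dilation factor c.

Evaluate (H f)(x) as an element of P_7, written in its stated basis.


E_{-1/2} f = (1/2)x^6 - (3/2)x^5 + (7/8)x^4 + (3/4)x^3 - (33/32)x^2 + (13/32)x - 7/128
S_{2} f = 32x^6 - 16x^4
(E_{-1/2} + S_{2}) f = (65/2)x^6 - (3/2)x^5 - (121/8)x^4 + (3/4)x^3 - (33/32)x^2 + (13/32)x - 7/128
θ f = 3x^6 - 4x^4
Δ f = 3x^5 + (15/2)x^4 + 6x^3 + (3/2)x^2 - x - 1/2
∇ f = 3x^5 - (15/2)x^4 + 6x^3 - (3/2)x^2 - x + 1/2
(θ + Δ + ∇) f = 3x^6 + 6x^5 - 4x^4 + 12x^3 - 2x
((E_{-1/2} + S_{2}) + (θ + Δ + ∇)) f = (71/2)x^6 + (9/2)x^5 - (153/8)x^4 + (51/4)x^3 - (33/32)x^2 - (51/32)x - 7/128
(-(1/2)((E_{-1/2} + S_{2}) + (θ + Δ + ∇))) f = -(71/4)x^6 - (9/4)x^5 + (153/16)x^4 - (51/8)x^3 + (33/64)x^2 + (51/64)x + 7/256

the result is g(x) = -(71/4)x^6 - (9/4)x^5 + (153/16)x^4 - (51/8)x^3 + (33/64)x^2 + (51/64)x + 7/256


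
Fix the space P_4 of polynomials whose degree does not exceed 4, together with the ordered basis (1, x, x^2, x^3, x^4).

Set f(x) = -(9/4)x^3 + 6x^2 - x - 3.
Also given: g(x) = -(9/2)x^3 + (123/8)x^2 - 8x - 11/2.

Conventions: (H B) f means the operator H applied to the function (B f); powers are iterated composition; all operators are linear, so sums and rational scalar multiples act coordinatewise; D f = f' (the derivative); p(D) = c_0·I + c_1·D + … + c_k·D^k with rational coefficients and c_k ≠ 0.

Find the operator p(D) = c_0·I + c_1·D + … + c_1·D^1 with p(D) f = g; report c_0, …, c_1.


D^0 f = -(9/4)x^3 + 6x^2 - x - 3
D^1 f = -(27/4)x^2 + 12x - 1
matching coefficients of g against c_0 f + c_1 Df + … from the top degree down determines the c_i
solution: c_0 = 2, c_1 = -1/2

p(D) = 2·I − (1/2)·D, i.e. c_0 = 2, c_1 = -1/2


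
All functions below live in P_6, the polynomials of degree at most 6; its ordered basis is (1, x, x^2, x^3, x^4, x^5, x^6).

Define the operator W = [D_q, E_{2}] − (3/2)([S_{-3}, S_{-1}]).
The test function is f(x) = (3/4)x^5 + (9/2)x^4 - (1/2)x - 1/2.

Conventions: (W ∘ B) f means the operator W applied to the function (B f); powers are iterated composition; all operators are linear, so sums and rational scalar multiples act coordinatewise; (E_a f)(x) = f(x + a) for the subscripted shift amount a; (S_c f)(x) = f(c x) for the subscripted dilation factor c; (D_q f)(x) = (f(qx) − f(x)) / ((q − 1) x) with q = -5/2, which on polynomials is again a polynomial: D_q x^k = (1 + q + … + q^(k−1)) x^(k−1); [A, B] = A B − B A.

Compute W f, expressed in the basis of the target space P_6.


E_{2} f = (3/4)x^5 + 12x^4 + 66x^3 + 168x^2 + (407/2)x + 189/2
D_q E_{2} f = (1353/64)x^4 - (261/2)x^3 + (627/2)x^2 - 252x + 407/2
D_q f = (1353/64)x^4 - (783/16)x^3 - 1/2
E_{2} D_q f = (1353/64)x^4 + (1923/16)x^3 + (855/4)x^2 + (357/4)x - 215/4
[D_q, E_{2}] f = -(4011/16)x^3 + (399/4)x^2 - (1365/4)x + 1029/4
S_{-1} f = -(3/4)x^5 + (9/2)x^4 + (1/2)x - 1/2
S_{-3} S_{-1} f = (729/4)x^5 + (729/2)x^4 - (3/2)x - 1/2
S_{-3} f = -(729/4)x^5 + (729/2)x^4 + (3/2)x - 1/2
S_{-1} S_{-3} f = (729/4)x^5 + (729/2)x^4 - (3/2)x - 1/2
[S_{-3}, S_{-1}] f = 0
(-(3/2)([S_{-3}, S_{-1}])) f = 0
([D_q, E_{2}] − (3/2)([S_{-3}, S_{-1}])) f = -(4011/16)x^3 + (399/4)x^2 - (1365/4)x + 1029/4

g(x) = -(4011/16)x^3 + (399/4)x^2 - (1365/4)x + 1029/4


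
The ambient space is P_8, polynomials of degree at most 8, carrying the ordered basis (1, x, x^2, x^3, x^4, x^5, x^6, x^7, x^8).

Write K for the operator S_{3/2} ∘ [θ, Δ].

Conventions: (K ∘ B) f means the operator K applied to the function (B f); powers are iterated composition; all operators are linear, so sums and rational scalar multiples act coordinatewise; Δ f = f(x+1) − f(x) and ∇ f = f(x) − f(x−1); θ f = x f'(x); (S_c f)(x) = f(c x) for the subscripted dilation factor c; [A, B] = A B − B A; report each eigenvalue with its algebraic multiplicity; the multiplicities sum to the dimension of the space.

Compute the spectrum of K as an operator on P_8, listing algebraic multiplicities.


λ = 0 (multiplicity 9)

image of 1: 0
image of x: -1
image of x^2: -3x - 2
image of x^3: -(27/4)x^2 - 9x - 3
image of x^4: -(27/2)x^3 - 27x^2 - 18x - 4
image of x^5: -(405/16)x^4 - (135/2)x^3 - (135/2)x^2 - 30x - 5
image of x^6: -(729/16)x^5 - (1215/8)x^4 - (405/2)x^3 - 135x^2 - 45x - 6
image of x^7: -(5103/64)x^6 - (5103/16)x^5 - (8505/16)x^4 - (945/2)x^3 - (945/4)x^2 - 63x - 7
image of x^8: -(2187/16)x^7 - (5103/8)x^6 - (5103/4)x^5 - (2835/2)x^4 - 945x^3 - 378x^2 - 84x - 8
the matrix is upper triangular; its diagonal is (0, 0, 0, 0, 0, 0, 0, 0, 0)
for a triangular matrix the eigenvalues are the diagonal entries, with algebraic multiplicity their repetition count


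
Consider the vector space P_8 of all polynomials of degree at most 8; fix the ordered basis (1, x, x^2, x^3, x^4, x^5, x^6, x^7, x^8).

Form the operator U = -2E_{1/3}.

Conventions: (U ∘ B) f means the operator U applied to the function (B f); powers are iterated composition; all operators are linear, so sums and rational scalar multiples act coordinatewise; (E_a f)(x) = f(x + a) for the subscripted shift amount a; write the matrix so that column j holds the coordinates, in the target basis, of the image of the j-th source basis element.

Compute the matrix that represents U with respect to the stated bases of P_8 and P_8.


image of 1: -2
image of x: -2x - 2/3
image of x^2: -2x^2 - (4/3)x - 2/9
image of x^3: -2x^3 - 2x^2 - (2/3)x - 2/27
image of x^4: -2x^4 - (8/3)x^3 - (4/3)x^2 - (8/27)x - 2/81
image of x^5: -2x^5 - (10/3)x^4 - (20/9)x^3 - (20/27)x^2 - (10/81)x - 2/243
image of x^6: -2x^6 - 4x^5 - (10/3)x^4 - (40/27)x^3 - (10/27)x^2 - (4/81)x - 2/729
image of x^7: -2x^7 - (14/3)x^6 - (14/3)x^5 - (70/27)x^4 - (70/81)x^3 - (14/81)x^2 - (14/729)x - 2/2187
image of x^8: -2x^8 - (16/3)x^7 - (56/9)x^6 - (112/27)x^5 - (140/81)x^4 - (112/243)x^3 - (56/729)x^2 - (16/2187)x - 2/6561
each image's coordinates form column j of the matrix

the matrix is [[-2, -2/3, -2/9, -2/27, -2/81, -2/243, -2/729, -2/2187, -2/6561]; [0, -2, -4/3, -2/3, -8/27, -10/81, -4/81, -14/729, -16/2187]; [0, 0, -2, -2, -4/3, -20/27, -10/27, -14/81, -56/729]; [0, 0, 0, -2, -8/3, -20/9, -40/27, -70/81, -112/243]; [0, 0, 0, 0, -2, -10/3, -10/3, -70/27, -140/81]; [0, 0, 0, 0, 0, -2, -4, -14/3, -112/27]; [0, 0, 0, 0, 0, 0, -2, -14/3, -56/9]; [0, 0, 0, 0, 0, 0, 0, -2, -16/3]; [0, 0, 0, 0, 0, 0, 0, 0, -2]] (rows listed top to bottom)


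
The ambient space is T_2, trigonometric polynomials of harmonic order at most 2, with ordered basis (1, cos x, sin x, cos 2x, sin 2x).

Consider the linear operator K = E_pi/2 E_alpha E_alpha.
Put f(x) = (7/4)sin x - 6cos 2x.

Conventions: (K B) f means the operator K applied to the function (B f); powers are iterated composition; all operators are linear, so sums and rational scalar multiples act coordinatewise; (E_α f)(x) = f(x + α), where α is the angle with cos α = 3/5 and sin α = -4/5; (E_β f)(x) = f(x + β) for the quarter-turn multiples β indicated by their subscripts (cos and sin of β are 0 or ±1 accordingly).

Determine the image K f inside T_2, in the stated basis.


E_alpha f = -(7/5)cos x + (21/20)sin x + (42/25)cos 2x - (144/25)sin 2x
E_alpha E_alpha f = -(42/25)cos x - (49/100)sin x + (3162/625)cos 2x + (2016/625)sin 2x
E_pi/2 E_alpha E_alpha f = -(49/100)cos x + (42/25)sin x - (3162/625)cos 2x - (2016/625)sin 2x

g(x) = -(49/100)cos x + (42/25)sin x - (3162/625)cos 2x - (2016/625)sin 2x


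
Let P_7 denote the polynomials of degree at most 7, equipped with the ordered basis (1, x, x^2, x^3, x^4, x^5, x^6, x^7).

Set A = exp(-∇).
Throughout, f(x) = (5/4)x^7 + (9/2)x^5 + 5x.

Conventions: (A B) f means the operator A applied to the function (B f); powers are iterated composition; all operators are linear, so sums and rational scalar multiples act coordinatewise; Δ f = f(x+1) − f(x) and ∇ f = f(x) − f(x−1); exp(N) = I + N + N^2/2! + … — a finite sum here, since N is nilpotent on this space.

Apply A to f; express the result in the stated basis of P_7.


g(x) = (5/4)x^7 - (35/4)x^6 + 57x^5 - (965/4)x^4 + (2985/4)x^3 - 1590x^2 + (8475/4)x - 5341/4

order-1 term: -(35/4)x^6 + (105/4)x^5 - (265/4)x^4 + (355/4)x^3 - (285/4)x^2 + (125/4)x - 43/4
order-2 term: (105/4)x^5 - (525/4)x^4 + (1405/4)x^3 - (2115/4)x^2 + (1715/4)x - 585/4
order-3 term: -(175/4)x^4 + (525/2)x^3 - (2805/4)x^2 + (1845/2)x - 1955/4
order-4 term: (175/4)x^3 - (525/2)x^2 + (2365/4)x - 965/2
order-5 term: -(105/4)x^2 + (525/4)x - 359/2
order-6 term: (35/4)x - 105/4
order-7 term: -5/4
the series for exp(-∇) f terminates at order 7
exp(-∇) f = (5/4)x^7 - (35/4)x^6 + 57x^5 - (965/4)x^4 + (2985/4)x^3 - 1590x^2 + (8475/4)x - 5341/4


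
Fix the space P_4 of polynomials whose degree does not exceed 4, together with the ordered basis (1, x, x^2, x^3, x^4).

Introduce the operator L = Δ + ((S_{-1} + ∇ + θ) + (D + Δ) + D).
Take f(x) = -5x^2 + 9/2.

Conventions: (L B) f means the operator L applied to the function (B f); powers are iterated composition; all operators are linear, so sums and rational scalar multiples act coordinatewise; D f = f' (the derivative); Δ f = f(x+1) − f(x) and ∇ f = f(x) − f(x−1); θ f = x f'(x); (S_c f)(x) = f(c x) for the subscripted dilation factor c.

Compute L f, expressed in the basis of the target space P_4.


the image equals g(x) = -15x^2 - 50x - 1/2

Δ f = -10x - 5
S_{-1} f = -5x^2 + 9/2
∇ f = -10x + 5
θ f = -10x^2
(S_{-1} + ∇ + θ) f = -15x^2 - 10x + 19/2
D f = -10x
Δ f = -10x - 5
(D + Δ) f = -20x - 5
D f = -10x
((S_{-1} + ∇ + θ) + (D + Δ) + D) f = -15x^2 - 40x + 9/2
(Δ + ((S_{-1} + ∇ + θ) + (D + Δ) + D)) f = -15x^2 - 50x - 1/2


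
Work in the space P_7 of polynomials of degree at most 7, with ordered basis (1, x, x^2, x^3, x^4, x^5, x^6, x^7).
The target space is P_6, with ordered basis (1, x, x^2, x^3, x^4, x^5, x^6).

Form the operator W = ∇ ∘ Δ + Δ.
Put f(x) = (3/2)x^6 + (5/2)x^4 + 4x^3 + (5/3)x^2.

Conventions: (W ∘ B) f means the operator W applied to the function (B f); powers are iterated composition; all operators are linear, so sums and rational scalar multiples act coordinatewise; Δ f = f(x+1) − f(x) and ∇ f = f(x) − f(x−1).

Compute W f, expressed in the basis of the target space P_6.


g(x) = 9x^5 + (135/2)x^4 + 40x^3 + (249/2)x^2 + (175/3)x + 21

Δ f = 9x^5 + (45/2)x^4 + 40x^3 + (99/2)x^2 + (103/3)x + 29/3
∇ Δ f = 45x^4 + 75x^2 + 24x + 34/3
Δ f = 9x^5 + (45/2)x^4 + 40x^3 + (99/2)x^2 + (103/3)x + 29/3
(∇ ∘ Δ + Δ) f = 9x^5 + (135/2)x^4 + 40x^3 + (249/2)x^2 + (175/3)x + 21


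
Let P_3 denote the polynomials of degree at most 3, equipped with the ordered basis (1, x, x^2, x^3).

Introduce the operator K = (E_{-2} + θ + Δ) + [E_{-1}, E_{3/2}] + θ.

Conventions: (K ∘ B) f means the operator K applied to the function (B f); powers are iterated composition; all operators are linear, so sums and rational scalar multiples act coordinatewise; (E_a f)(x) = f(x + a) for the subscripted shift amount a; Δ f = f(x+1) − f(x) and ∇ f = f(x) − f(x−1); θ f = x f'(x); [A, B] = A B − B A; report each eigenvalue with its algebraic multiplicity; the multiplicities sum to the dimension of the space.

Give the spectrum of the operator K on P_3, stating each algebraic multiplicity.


image of 1: 1
image of x: 3x - 1
image of x^2: 5x^2 - 2x + 5
image of x^3: 7x^3 - 3x^2 + 15x - 7
the matrix is upper triangular; its diagonal is (1, 3, 5, 7)
for a triangular matrix the eigenvalues are the diagonal entries, with algebraic multiplicity their repetition count

λ = 1 (multiplicity 1), λ = 3 (multiplicity 1), λ = 5 (multiplicity 1), λ = 7 (multiplicity 1)


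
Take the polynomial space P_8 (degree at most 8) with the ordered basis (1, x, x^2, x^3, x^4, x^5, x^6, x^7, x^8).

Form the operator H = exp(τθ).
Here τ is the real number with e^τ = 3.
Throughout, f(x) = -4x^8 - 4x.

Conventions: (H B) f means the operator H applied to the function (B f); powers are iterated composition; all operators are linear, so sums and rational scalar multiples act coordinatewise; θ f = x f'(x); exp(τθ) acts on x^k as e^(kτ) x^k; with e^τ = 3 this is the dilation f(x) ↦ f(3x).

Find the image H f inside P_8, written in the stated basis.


exp(τθ) x^k = e^(kτ) x^k; with e^τ = 3 this sends x^k to 3^k x^k
x ↦ 3 x
x^8 ↦ 6561 x^8
applying this coordinatewise to f: exp(τθ) f = -26244x^8 - 12x

the result is g(x) = -26244x^8 - 12x


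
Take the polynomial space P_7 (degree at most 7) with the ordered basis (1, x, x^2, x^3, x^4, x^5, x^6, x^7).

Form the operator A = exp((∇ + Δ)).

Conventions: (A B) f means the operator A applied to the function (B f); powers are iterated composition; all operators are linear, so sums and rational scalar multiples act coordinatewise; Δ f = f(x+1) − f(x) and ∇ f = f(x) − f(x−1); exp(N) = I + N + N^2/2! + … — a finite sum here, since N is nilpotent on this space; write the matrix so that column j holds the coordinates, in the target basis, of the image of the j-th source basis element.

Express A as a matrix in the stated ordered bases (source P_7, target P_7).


the matrix is [[1, 2, 4, 10, 32, 114, 448, 1978]; [0, 1, 4, 12, 40, 160, 684, 3136]; [0, 0, 1, 6, 24, 100, 480, 2394]; [0, 0, 0, 1, 8, 40, 200, 1120]; [0, 0, 0, 0, 1, 10, 60, 350]; [0, 0, 0, 0, 0, 1, 12, 84]; [0, 0, 0, 0, 0, 0, 1, 14]; [0, 0, 0, 0, 0, 0, 0, 1]] (rows listed top to bottom)

image of 1: 1
image of x: x + 2
image of x^2: x^2 + 4x + 4
image of x^3: x^3 + 6x^2 + 12x + 10
image of x^4: x^4 + 8x^3 + 24x^2 + 40x + 32
image of x^5: x^5 + 10x^4 + 40x^3 + 100x^2 + 160x + 114
image of x^6: x^6 + 12x^5 + 60x^4 + 200x^3 + 480x^2 + 684x + 448
image of x^7: x^7 + 14x^6 + 84x^5 + 350x^4 + 1120x^3 + 2394x^2 + 3136x + 1978
each image's coordinates form column j of the matrix


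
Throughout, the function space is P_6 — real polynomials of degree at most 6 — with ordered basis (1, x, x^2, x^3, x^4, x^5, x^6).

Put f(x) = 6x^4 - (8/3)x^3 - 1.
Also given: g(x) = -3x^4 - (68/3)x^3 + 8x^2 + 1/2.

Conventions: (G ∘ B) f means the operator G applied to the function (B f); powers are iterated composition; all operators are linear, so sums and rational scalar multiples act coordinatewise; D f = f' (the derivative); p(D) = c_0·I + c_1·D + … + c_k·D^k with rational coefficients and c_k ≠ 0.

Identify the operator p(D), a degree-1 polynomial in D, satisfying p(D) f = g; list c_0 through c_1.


D^0 f = 6x^4 - (8/3)x^3 - 1
D^1 f = 24x^3 - 8x^2
matching coefficients of g against c_0 f + c_1 Df + … from the top degree down determines the c_i
solution: c_0 = -1/2, c_1 = -1

c_0 = -1/2, c_1 = -1


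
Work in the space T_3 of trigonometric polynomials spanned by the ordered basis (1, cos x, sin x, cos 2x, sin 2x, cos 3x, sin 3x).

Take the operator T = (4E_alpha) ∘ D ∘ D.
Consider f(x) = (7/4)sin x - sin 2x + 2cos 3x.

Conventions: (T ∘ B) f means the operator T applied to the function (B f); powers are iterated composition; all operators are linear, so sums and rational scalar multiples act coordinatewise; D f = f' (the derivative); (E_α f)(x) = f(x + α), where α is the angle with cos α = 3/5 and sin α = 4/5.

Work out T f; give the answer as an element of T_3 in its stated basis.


the image equals g(x) = -(28/5)cos x - (21/5)sin x + (384/25)cos 2x - (112/25)sin 2x + (8424/125)cos 3x + (3168/125)sin 3x

D f = (7/4)cos x - 2cos 2x - 6sin 3x
D D f = -(7/4)sin x + 4sin 2x - 18cos 3x
E_alpha (D ∘ D) f = -(7/5)cos x - (21/20)sin x + (96/25)cos 2x - (28/25)sin 2x + (2106/125)cos 3x + (792/125)sin 3x
(4E_alpha) (D ∘ D) f = -(28/5)cos x - (21/5)sin x + (384/25)cos 2x - (112/25)sin 2x + (8424/125)cos 3x + (3168/125)sin 3x


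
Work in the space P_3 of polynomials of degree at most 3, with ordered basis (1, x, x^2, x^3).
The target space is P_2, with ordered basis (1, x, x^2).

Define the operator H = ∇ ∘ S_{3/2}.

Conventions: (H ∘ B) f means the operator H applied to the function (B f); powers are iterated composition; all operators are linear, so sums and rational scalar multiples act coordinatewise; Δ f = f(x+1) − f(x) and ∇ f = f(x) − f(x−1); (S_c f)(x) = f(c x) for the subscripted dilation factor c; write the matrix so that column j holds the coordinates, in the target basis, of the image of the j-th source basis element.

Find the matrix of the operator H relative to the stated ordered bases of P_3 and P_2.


the matrix is [[0, 3/2, -9/4, 27/8]; [0, 0, 9/2, -81/8]; [0, 0, 0, 81/8]] (rows listed top to bottom)

image of 1: 0
image of x: 3/2
image of x^2: (9/2)x - 9/4
image of x^3: (81/8)x^2 - (81/8)x + 27/8
each image's coordinates form column j of the matrix


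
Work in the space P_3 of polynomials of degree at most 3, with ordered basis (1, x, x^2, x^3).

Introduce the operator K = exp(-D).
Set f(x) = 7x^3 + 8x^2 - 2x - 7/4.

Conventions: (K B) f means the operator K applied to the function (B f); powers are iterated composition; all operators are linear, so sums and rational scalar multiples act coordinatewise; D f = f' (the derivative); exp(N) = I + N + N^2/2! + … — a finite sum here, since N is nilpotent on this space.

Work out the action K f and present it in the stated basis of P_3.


the image equals g(x) = 7x^3 - 13x^2 + 3x + 5/4

order-1 term: -21x^2 - 16x + 2
order-2 term: 21x + 8
order-3 term: -7
the series for exp(-D) f terminates at order 3
exp(-D) f = 7x^3 - 13x^2 + 3x + 5/4


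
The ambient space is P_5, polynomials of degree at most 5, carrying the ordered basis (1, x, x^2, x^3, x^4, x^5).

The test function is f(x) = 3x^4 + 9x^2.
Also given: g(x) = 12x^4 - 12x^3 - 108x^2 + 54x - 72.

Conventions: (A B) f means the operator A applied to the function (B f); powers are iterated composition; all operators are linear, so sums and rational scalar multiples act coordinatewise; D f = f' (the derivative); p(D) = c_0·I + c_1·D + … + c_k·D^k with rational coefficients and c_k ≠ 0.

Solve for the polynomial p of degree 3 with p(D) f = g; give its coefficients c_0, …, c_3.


D^0 f = 3x^4 + 9x^2
D^1 f = 12x^3 + 18x
D^2 f = 36x^2 + 18
D^3 f = 72x
matching coefficients of g against c_0 f + c_1 Df + … from the top degree down determines the c_i
solution: c_0 = 4, c_1 = -1, c_2 = -4, c_3 = 1

p(D) = 4·I − D − 4·D^2 + D^3, i.e. c_0 = 4, c_1 = -1, c_2 = -4, c_3 = 1


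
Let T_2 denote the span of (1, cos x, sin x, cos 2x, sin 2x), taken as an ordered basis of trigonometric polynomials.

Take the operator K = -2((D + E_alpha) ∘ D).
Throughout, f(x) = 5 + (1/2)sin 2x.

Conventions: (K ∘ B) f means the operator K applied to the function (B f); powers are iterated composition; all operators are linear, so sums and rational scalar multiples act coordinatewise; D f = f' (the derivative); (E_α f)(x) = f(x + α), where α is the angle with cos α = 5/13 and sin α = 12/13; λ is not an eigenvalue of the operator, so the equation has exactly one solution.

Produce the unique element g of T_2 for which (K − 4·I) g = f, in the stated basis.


the image equals g(x) = -5/4 - (7/272)cos 2x + (1/16)sin 2x

write g with unknown coordinates in the stated basis and equate coefficients in (K − 4·I) g = f
solving from the highest basis element down gives g = -5/4 - (7/272)cos 2x + (1/16)sin 2x
check: K g = -(7/68)cos 2x + (3/4)sin 2x
so K g − 4·g = 5 + (1/2)sin 2x = f ✓


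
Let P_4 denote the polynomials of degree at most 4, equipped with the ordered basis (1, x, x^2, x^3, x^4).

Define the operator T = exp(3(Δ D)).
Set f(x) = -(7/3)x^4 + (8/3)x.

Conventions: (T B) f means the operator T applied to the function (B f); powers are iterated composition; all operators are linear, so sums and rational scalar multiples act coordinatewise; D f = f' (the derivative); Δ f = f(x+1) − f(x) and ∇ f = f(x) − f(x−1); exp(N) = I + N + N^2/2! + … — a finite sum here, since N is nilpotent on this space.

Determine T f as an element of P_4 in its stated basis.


order-1 term: -84x^2 - 84x - 28
order-2 term: -252
the series for exp(3(Δ D)) f terminates at order 2
exp(3(Δ D)) f = -(7/3)x^4 - 84x^2 - (244/3)x - 280

g(x) = -(7/3)x^4 - 84x^2 - (244/3)x - 280


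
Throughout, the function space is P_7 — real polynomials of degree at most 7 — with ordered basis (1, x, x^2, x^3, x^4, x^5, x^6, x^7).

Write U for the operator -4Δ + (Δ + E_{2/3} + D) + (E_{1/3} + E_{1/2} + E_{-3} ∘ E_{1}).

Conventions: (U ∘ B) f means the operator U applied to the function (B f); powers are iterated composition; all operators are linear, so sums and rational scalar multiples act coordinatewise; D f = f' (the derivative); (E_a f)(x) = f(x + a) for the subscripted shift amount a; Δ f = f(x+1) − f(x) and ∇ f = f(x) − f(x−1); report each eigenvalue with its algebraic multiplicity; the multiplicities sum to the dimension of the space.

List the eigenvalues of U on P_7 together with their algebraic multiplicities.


image of 1: 4
image of x: 4x - 5/2
image of x^2: 4x^2 - 5x + 65/36
image of x^3: 4x^3 - (15/2)x^2 + (65/12)x - 253/24
image of x^4: 4x^4 - 10x^3 + (65/6)x^2 - (253/6)x + 17201/1296
image of x^5: 4x^5 - (25/2)x^4 + (325/18)x^3 - (1265/12)x^2 + (86005/1296)x - 90287/2592
image of x^6: 4x^6 - 15x^5 + (325/12)x^4 - (1265/6)x^3 + (86005/432)x^2 - (90287/432)x + 2850905/46656
image of x^7: 4x^7 - (35/2)x^6 + (455/12)x^5 - (8855/24)x^4 + (602035/1296)x^3 - (632009/864)x^2 + (19956335/46656)x - 12217639/93312
the matrix is upper triangular; its diagonal is (4, 4, 4, 4, 4, 4, 4, 4)
for a triangular matrix the eigenvalues are the diagonal entries, with algebraic multiplicity their repetition count

λ = 4 (multiplicity 8)


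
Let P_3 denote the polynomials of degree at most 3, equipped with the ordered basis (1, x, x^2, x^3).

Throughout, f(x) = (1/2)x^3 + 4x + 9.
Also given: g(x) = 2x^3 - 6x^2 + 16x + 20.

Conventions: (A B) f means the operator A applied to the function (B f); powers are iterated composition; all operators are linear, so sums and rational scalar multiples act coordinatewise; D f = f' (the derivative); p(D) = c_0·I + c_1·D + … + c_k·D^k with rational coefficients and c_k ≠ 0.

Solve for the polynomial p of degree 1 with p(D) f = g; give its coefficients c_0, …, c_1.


D^0 f = (1/2)x^3 + 4x + 9
D^1 f = (3/2)x^2 + 4
matching coefficients of g against c_0 f + c_1 Df + … from the top degree down determines the c_i
solution: c_0 = 4, c_1 = -4

p(D) = 4·I − 4·D, i.e. c_0 = 4, c_1 = -4


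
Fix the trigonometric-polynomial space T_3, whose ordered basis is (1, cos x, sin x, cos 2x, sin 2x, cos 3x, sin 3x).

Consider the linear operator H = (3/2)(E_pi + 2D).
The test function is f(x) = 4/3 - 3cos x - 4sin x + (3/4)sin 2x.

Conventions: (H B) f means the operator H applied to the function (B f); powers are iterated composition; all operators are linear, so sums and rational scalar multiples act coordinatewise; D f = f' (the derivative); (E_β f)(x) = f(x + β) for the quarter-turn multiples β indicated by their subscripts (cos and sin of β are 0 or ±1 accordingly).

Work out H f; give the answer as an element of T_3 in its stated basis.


the image equals g(x) = 2 - (15/2)cos x + 15sin x + (9/2)cos 2x + (9/8)sin 2x

E_pi f = 4/3 + 3cos x + 4sin x + (3/4)sin 2x
D f = -4cos x + 3sin x + (3/2)cos 2x
(2D) f = -8cos x + 6sin x + 3cos 2x
(E_pi + 2D) f = 4/3 - 5cos x + 10sin x + 3cos 2x + (3/4)sin 2x
((3/2)(E_pi + 2D)) f = 2 - (15/2)cos x + 15sin x + (9/2)cos 2x + (9/8)sin 2x


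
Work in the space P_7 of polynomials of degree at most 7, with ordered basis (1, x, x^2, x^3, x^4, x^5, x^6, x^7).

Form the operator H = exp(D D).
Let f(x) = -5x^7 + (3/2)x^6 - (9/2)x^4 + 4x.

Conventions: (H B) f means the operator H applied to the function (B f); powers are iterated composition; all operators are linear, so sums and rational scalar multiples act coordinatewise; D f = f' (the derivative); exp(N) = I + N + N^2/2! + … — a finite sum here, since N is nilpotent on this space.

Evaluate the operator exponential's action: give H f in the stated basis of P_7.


the result is g(x) = -5x^7 + (3/2)x^6 - 210x^5 + (81/2)x^4 - 2100x^3 + 216x^2 - 4196x + 126

order-1 term: -210x^5 + 45x^4 - 54x^2
order-2 term: -2100x^3 + 270x^2 - 54
order-3 term: -4200x + 180
the series for exp(D D) f terminates at order 3
exp(D D) f = -5x^7 + (3/2)x^6 - 210x^5 + (81/2)x^4 - 2100x^3 + 216x^2 - 4196x + 126


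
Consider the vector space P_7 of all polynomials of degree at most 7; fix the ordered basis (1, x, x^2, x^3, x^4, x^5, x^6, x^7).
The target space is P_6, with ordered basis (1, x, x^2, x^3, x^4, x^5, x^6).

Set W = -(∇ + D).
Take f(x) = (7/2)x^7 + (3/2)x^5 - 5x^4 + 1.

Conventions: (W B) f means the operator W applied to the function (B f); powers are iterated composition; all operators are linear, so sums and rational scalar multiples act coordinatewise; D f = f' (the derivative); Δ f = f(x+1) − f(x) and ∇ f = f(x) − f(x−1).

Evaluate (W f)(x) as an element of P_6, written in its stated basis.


the image equals g(x) = -49x^6 + (147/2)x^5 - (275/2)x^4 + (355/2)x^3 - (237/2)x^2 + 52x - 10

∇ f = (49/2)x^6 - (147/2)x^5 + 130x^4 - (315/2)x^3 + (237/2)x^2 - 52x + 10
D f = (49/2)x^6 + (15/2)x^4 - 20x^3
(∇ + D) f = 49x^6 - (147/2)x^5 + (275/2)x^4 - (355/2)x^3 + (237/2)x^2 - 52x + 10
(-(∇ + D)) f = -49x^6 + (147/2)x^5 - (275/2)x^4 + (355/2)x^3 - (237/2)x^2 + 52x - 10


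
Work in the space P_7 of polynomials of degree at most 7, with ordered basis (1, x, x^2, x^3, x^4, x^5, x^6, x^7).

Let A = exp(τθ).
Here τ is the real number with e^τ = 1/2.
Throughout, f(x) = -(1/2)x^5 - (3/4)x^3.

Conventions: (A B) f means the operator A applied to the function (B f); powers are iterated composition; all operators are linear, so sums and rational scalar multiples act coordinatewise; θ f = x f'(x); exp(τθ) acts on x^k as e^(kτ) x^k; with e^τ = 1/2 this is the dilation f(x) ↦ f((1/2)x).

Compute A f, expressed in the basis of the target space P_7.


exp(τθ) x^k = e^(kτ) x^k; with e^τ = 1/2 this sends x^k to (1/2)^k x^k
x^3 ↦ 1/8 x^3
x^5 ↦ 1/32 x^5
applying this coordinatewise to f: exp(τθ) f = -(1/64)x^5 - (3/32)x^3

the image equals g(x) = -(1/64)x^5 - (3/32)x^3
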